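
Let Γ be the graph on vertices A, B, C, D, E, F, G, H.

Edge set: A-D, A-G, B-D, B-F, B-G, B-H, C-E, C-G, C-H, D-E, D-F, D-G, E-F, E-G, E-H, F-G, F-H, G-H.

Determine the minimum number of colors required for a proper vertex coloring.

4

D, E, F, G form a clique, so at least 4 colors are needed.
4 colors suffice: color 1 → {G}; color 2 → {A, C, F}; color 3 → {B, E}; color 4 → {D, H}. No two adjacent vertices share a color.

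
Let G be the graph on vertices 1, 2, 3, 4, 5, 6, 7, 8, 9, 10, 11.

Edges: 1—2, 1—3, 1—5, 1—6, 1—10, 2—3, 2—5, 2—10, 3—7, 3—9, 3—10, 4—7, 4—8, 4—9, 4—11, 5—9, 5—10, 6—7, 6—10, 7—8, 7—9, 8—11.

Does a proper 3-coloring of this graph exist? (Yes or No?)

No

1, 2, 5, 10 form a clique, so at least 4 colors are needed.
So 3 colors are not enough.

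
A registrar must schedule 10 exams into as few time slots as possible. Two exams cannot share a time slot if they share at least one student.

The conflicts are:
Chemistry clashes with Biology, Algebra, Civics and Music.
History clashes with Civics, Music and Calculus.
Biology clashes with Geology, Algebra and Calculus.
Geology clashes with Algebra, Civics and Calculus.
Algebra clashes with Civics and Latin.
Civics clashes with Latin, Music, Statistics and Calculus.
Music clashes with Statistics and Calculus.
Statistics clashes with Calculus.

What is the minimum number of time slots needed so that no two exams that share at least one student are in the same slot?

History, Civics, Music, Calculus pairwise conflict, so at least 4 time slots are needed.
Using 4 time slots: Chemistry=4, History=4, Biology=1, Geology=3, Algebra=2, Civics=1, Latin=3, Music=3, Statistics=4, Calculus=2. Each listed conflict is separated.

4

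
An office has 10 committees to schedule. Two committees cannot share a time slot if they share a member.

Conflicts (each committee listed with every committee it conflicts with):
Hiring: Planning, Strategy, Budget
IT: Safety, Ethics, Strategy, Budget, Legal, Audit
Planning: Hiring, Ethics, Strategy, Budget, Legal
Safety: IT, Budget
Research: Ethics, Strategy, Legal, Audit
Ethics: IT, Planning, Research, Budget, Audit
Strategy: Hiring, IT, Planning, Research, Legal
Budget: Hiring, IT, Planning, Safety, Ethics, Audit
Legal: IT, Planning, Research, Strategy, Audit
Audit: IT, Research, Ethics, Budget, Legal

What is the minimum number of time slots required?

IT, Ethics, Budget, Audit pairwise conflict, so at least 4 time slots are needed.
4 time slots suffice: time slot 1 → {IT, Planning, Research}; time slot 2 → {Strategy, Budget}; time slot 3 → {Hiring, Safety, Audit}; time slot 4 → {Ethics, Legal}. No two conflicting committees share a time slot.

4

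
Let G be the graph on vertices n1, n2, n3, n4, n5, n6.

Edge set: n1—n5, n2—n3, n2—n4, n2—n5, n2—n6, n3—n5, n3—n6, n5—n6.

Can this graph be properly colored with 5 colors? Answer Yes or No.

The chromatic number is 4. n2, n3, n5, n6 form a clique, so at least 4 colors are needed.
4 colors suffice: n1=1, n2=1, n3=4, n4=2, n5=2, n6=3.
Since 5 ≥ 4, a proper 5-coloring certainly exists.

Yes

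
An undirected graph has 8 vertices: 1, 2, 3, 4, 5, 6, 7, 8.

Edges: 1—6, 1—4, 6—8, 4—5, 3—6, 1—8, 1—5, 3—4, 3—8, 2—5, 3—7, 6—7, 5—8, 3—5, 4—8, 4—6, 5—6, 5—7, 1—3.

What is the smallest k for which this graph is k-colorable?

6

1, 3, 4, 5, 6, 8 are mutually adjacent (a clique of size 6), so at least 6 colors are needed.
A valid assignment using 6 colors: 1=d, 2=b, 3=b, 4=e, 5=a, 6=c, 7=d, 8=f. Each edge has distinct colors on its endpoints.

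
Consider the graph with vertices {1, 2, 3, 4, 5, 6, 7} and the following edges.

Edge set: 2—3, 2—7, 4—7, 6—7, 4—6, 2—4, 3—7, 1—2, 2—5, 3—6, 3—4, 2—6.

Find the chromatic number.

5

2, 3, 4, 6, 7 are mutually adjacent (a clique of size 5), so at least 5 colors are needed.
5 colors suffice: color a → {2}; color b → {1, 5, 6}; color c → {4}; color d → {3}; color e → {7}. Each edge has distinct colors on its endpoints.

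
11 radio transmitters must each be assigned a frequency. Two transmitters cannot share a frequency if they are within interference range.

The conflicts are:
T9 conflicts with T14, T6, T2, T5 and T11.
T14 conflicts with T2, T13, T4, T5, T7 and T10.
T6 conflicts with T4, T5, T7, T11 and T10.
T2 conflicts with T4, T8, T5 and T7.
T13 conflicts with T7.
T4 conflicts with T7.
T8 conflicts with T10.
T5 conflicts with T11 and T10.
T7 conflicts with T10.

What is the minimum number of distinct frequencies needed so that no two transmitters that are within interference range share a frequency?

4

T14, T2, T4, T7 all conflict with each other, so at least 4 frequencies are needed.
A valid assignment using 4 frequencies: T9=4, T14=1, T6=1, T2=3, T13=3, T4=4, T8=1, T5=2, T7=2, T11=3, T10=3. Each listed conflict is separated.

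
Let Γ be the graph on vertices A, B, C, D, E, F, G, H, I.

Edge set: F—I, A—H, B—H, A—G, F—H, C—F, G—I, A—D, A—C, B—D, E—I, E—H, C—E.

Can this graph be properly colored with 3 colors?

Yes

The chromatic number is 3. The cycle C-F-I-G-A-C has odd length 5, so it cannot be 2-colored; at least 3 colors are needed.
3 colors suffice: color 1 → {A, B, I}; color 2 → {C, D, G, H}; color 3 → {E, F}.
That is already a proper 3-coloring.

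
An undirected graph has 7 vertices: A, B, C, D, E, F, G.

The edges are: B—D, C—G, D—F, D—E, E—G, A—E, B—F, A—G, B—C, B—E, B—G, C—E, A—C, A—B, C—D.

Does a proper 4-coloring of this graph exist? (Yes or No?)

No

A, B, C, E, G are pairwise adjacent (a clique of size 5), so at least 5 colors are needed.
So 4 colors are not enough.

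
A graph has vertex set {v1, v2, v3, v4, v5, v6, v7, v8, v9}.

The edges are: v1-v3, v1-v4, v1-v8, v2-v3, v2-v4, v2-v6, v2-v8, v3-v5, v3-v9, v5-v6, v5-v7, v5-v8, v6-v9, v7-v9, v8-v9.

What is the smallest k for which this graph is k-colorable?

v1 and v3 are adjacent, so at least 2 colors are needed.
One proper 2-coloring: v1=B, v2=B, v3=R, v4=R, v5=B, v6=R, v7=R, v8=R, v9=B. No two adjacent vertices share a color.

2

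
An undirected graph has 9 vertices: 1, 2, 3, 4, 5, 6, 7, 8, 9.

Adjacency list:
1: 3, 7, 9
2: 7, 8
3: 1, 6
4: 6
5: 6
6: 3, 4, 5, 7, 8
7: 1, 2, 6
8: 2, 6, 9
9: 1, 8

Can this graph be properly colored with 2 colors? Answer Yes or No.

The cycle 2-8-9-1-7-2 has odd length 5, so it cannot be 2-colored; at least 3 colors are needed.
So 2 colors are not enough.

No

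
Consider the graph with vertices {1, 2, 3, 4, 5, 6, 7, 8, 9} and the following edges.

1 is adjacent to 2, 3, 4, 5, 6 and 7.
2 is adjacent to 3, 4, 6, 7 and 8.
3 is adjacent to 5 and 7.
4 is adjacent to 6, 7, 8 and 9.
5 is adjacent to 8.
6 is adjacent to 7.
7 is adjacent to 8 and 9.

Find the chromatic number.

1, 2, 4, 6, 7 are mutually adjacent (a clique of size 5), so at least 5 colors are needed.
A valid assignment using 5 colors: 1=d, 2=c, 3=b, 4=b, 5=a, 6=e, 7=a, 8=d, 9=c. Each edge has distinct colors on its endpoints.

5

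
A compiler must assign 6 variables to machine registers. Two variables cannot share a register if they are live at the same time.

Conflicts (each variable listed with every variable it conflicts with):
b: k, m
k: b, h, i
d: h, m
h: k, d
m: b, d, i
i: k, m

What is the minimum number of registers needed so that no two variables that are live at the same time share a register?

The cycle h-k-b-m-d-h has odd length 5, so it cannot be 2-colored; at least 3 registers are needed.
Using 3 registers: b=2, k=1, d=2, h=3, m=1, i=2. Each listed conflict is separated.

3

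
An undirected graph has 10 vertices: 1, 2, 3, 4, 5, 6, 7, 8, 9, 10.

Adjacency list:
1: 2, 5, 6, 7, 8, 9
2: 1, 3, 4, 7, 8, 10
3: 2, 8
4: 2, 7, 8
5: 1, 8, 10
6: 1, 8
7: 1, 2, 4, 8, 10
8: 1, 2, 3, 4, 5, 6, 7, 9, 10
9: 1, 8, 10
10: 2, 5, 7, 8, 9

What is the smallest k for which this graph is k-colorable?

4

2, 4, 7, 8 form a clique, so at least 4 colors are needed.
4 colors suffice: 1=b, 2=c, 3=b, 4=b, 5=c, 6=c, 7=d, 8=a, 9=c, 10=b. No two adjacent vertices share a color.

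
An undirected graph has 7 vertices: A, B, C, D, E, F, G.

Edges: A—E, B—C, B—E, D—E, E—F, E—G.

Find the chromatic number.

D and E are adjacent, so at least 2 colors are needed.
2 colors suffice: color 1 → {C, E}; color 2 → {A, B, D, F, G}. No two adjacent vertices share a color.

2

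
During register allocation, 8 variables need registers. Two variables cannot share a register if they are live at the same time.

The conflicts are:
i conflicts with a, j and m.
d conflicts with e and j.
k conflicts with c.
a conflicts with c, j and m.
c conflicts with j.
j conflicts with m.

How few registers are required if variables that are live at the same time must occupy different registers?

i, a, j, m are mutually in conflict, so at least 4 registers are needed.
4 registers suffice: register 1 → {e, k, j}; register 2 → {d, a}; register 3 → {i, c}; register 4 → {m}. No two conflicting variables share a register.

4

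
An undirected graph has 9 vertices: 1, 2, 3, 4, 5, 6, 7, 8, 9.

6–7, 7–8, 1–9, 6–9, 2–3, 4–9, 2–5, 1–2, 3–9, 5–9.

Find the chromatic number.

2

7 and 8 are adjacent, so at least 2 colors are needed.
2 colors suffice: 1=blue, 2=red, 3=blue, 4=blue, 5=blue, 6=blue, 7=red, 8=blue, 9=red. Every edge joins two different colors.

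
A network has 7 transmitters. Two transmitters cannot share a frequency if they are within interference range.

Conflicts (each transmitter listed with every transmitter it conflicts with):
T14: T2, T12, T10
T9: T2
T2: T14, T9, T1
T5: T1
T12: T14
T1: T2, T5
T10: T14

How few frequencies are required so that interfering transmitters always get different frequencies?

2

T14 and T12 conflict, so at least 2 frequencies are needed.
2 frequencies suffice: frequency 1 → {T2, T5, T12, T10}; frequency 2 → {T14, T9, T1}. No two conflicting transmitters share a frequency.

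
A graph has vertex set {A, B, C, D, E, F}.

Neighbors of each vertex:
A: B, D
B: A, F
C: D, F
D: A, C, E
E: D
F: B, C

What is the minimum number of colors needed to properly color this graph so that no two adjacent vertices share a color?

The cycle B-F-C-D-A-B has odd length 5, so it cannot be 2-colored; at least 3 colors are needed.
A valid assignment using 3 colors: A=2, B=3, C=2, D=1, E=2, F=1. Every edge joins two different colors.

3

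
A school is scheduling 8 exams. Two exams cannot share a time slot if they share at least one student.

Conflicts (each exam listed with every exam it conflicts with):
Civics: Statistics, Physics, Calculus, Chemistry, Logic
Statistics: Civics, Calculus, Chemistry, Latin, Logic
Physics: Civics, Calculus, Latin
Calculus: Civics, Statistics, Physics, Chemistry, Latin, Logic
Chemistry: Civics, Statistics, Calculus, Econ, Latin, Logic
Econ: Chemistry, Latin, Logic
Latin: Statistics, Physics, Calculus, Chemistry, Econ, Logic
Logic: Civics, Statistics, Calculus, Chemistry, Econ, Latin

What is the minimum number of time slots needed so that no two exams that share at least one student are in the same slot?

5

Civics, Statistics, Calculus, Chemistry, Logic pairwise conflict, so at least 5 time slots are needed.
A valid assignment using 5 time slots: Civics=3, Statistics=5, Physics=1, Calculus=4, Chemistry=1, Econ=4, Latin=3, Logic=2. Every pair that conflicts lands in different time slots.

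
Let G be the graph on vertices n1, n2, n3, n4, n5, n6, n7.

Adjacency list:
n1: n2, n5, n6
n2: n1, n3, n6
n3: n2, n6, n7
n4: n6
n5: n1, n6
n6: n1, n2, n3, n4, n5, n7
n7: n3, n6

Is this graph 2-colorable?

n1, n5, n6 form a triangle, so at least 3 colors are needed.
So 2 colors are not enough.

No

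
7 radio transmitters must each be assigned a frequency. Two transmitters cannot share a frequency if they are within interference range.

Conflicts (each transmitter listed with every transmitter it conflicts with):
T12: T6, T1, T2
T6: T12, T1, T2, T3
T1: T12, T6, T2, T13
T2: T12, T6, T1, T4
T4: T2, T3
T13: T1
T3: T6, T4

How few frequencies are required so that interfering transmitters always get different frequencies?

T12, T6, T1, T2 pairwise conflict, so at least 4 frequencies are needed.
4 frequencies suffice: frequency 1 → {T6, T4, T13}; frequency 2 → {T1, T3}; frequency 3 → {T2}; frequency 4 → {T12}. Every pair that conflicts lands in different frequencies.

4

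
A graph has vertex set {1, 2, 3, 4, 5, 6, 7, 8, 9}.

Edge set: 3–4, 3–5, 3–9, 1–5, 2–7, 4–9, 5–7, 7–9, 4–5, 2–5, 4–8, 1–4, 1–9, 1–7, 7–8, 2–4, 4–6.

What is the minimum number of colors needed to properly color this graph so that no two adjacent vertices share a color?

1, 4, 5 are mutually adjacent, so at least 3 colors are needed.
3 colors suffice: 1=c, 2=c, 3=c, 4=a, 5=b, 6=b, 7=a, 8=b, 9=b. No two adjacent vertices share a color.

3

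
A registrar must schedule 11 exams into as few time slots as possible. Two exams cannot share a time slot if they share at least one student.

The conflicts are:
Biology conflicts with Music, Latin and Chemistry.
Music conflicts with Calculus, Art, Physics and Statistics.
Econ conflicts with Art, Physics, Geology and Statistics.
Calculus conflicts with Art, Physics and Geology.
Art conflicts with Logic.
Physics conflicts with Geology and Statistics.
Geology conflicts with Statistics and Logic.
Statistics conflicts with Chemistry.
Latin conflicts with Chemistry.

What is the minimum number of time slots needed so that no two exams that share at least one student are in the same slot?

4

Econ, Physics, Geology, Statistics pairwise conflict, so at least 4 time slots are needed.
4 time slots suffice: Biology=1, Music=3, Econ=4, Calculus=2, Art=1, Physics=1, Geology=3, Statistics=2, Latin=2, Chemistry=3, Logic=2. No two conflicting exams share a time slot.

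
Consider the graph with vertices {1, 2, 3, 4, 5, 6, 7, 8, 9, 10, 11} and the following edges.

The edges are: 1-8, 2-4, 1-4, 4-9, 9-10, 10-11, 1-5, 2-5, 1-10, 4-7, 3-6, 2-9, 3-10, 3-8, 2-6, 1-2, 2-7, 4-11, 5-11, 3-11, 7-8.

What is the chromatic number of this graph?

1, 2, 5 form a triangle, so at least 3 colors are needed.
One proper 3-coloring: 1=b, 2=a, 3=c, 4=c, 5=c, 6=b, 7=b, 8=a, 9=b, 10=a, 11=b. Each edge has distinct colors on its endpoints.

3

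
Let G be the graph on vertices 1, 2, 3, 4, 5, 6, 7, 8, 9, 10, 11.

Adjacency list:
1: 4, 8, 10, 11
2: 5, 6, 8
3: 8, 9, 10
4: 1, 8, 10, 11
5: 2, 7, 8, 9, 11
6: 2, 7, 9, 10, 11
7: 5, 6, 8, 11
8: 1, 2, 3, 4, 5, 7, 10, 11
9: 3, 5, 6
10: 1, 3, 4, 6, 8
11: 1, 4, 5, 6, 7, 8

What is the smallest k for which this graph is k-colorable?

1, 4, 8, 11 form a clique, so at least 4 colors are needed.
4 colors suffice: color a → {6, 8}; color b → {2, 9, 10, 11}; color c → {3, 4, 5}; color d → {1, 7}. Every edge joins two different colors.

4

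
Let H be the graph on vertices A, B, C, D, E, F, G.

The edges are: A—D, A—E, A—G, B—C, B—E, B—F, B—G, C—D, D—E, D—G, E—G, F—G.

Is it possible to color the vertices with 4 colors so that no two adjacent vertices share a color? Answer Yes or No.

Yes

The chromatic number is 4. A, D, E, G form a clique, so at least 4 colors are needed.
One proper 4-coloring: A=4, B=3, C=1, D=3, E=2, F=2, G=1.
That is already a proper 4-coloring.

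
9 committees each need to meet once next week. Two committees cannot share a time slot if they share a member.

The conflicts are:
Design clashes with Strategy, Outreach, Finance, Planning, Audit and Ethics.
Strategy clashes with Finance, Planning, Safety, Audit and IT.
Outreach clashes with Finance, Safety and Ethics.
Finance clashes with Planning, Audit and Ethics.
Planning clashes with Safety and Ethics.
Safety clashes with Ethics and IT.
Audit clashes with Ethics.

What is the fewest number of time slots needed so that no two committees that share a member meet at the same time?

Design, Finance, Planning, Ethics all conflict with each other, so at least 4 time slots are needed.
4 time slots suffice: time slot 1 → {Finance, Safety}; time slot 2 → {Strategy, Ethics}; time slot 3 → {Design, IT}; time slot 4 → {Outreach, Planning, Audit}. Every pair that conflicts lands in different time slots.

4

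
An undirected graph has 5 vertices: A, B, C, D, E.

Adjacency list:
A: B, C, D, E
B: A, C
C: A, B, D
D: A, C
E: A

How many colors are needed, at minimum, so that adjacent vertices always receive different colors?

A, B, C form a triangle, so at least 3 colors are needed.
One proper 3-coloring: A=1, B=3, C=2, D=3, E=2. No two adjacent vertices share a color.

3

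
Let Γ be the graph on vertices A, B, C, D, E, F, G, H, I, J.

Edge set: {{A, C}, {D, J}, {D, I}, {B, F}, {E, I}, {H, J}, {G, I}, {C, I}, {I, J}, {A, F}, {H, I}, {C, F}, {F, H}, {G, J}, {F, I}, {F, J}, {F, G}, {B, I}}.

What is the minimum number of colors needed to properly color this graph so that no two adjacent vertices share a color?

F, H, I, J form a clique, so at least 4 colors are needed.
A valid assignment using 4 colors: A=red, B=green, C=green, D=blue, E=blue, F=blue, G=yellow, H=yellow, I=red, J=green. Each edge has distinct colors on its endpoints.

4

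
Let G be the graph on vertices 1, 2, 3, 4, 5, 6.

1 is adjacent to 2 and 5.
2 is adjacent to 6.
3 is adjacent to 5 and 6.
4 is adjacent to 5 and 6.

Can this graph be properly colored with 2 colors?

The cycle 3-6-2-1-5-3 has odd length 5, so it cannot be 2-colored; at least 3 colors are needed.
So 2 colors are not enough.

No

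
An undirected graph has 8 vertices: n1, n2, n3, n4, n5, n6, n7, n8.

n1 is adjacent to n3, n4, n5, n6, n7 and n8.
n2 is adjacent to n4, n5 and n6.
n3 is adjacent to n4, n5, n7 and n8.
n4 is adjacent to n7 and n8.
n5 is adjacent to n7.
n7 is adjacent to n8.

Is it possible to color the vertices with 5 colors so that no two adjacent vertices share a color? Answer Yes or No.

The chromatic number is 5. n1, n3, n4, n7, n8 form a clique, so at least 5 colors are needed.
5 colors suffice: color 1 → {n1, n2}; color 2 → {n6, n7}; color 3 → {n3}; color 4 → {n4, n5}; color 5 → {n8}.
That is already a proper 5-coloring.

Yes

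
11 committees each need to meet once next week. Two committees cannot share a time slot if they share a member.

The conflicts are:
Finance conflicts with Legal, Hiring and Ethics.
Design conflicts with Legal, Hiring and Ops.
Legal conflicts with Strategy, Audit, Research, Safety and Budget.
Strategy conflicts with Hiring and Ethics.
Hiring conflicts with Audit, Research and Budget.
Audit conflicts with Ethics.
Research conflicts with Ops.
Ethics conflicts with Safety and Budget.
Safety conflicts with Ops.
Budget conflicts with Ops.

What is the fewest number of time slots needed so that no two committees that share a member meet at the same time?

2

Safety and Ops conflict, so at least 2 time slots are needed.
Using 2 time slots: Finance=2, Design=2, Legal=1, Strategy=2, Hiring=1, Audit=2, Research=2, Ethics=1, Safety=2, Budget=2, Ops=1. Every pair that conflicts lands in different time slots.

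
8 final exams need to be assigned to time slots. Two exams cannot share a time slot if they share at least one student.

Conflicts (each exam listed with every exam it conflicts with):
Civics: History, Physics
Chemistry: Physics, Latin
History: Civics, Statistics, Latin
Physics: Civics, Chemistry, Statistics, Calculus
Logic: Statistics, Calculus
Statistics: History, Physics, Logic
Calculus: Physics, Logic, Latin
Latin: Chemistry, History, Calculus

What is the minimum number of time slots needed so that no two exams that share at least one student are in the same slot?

3

The cycle History-Statistics-Logic-Calculus-Latin-History has odd length 5, so it cannot be 2-colored; at least 3 time slots are needed.
3 time slots suffice: Civics=2, Chemistry=3, History=1, Physics=1, Logic=1, Statistics=2, Calculus=3, Latin=2. No two conflicting exams share a time slot.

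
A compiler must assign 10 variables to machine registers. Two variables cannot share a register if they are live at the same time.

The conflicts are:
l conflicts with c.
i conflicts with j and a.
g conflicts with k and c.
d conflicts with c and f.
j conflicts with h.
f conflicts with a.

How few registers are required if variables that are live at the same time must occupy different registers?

j and h conflict, so at least 2 registers are needed.
A valid assignment using 2 registers: l=2, i=1, g=2, d=2, j=2, k=1, c=1, h=1, f=1, a=2. Every pair that conflicts lands in different registers.

2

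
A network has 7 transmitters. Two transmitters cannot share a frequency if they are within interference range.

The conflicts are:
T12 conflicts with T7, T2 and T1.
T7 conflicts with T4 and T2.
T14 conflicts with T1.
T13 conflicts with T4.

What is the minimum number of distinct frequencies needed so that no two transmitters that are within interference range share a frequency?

T12, T7, T2 pairwise conflict, so at least 3 frequencies are needed.
3 frequencies suffice: frequency 1 → {T12, T14, T4}; frequency 2 → {T7, T13, T1}; frequency 3 → {T2}. No two conflicting transmitters share a frequency.

3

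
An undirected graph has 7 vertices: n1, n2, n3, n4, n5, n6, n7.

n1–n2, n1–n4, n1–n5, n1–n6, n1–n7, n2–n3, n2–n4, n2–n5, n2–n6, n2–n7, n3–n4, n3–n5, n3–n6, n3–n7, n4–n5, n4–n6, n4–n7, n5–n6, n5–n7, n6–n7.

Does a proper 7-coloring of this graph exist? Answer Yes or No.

Yes

The chromatic number is 6. n1, n2, n4, n5, n6, n7 form a clique, so at least 6 colors are needed.
6 colors suffice: color 1 → {n5}; color 2 → {n6}; color 3 → {n4}; color 4 → {n7}; color 5 → {n2}; color 6 → {n1, n3}.
Since 7 ≥ 6, a proper 7-coloring certainly exists.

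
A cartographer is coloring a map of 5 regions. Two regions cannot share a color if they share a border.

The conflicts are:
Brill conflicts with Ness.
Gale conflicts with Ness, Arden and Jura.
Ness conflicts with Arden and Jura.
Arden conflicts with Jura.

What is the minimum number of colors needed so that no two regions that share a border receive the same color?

Gale, Ness, Arden, Jura pairwise conflict, so at least 4 colors are needed.
4 colors suffice: color 1 → {Ness}; color 2 → {Brill, Gale}; color 3 → {Arden}; color 4 → {Jura}. No two conflicting regions share a color.

4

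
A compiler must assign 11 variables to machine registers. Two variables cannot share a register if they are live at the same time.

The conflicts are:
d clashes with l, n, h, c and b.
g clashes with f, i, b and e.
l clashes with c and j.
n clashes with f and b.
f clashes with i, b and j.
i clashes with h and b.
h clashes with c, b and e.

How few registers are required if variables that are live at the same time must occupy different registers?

g, f, i, b are mutually in conflict, so at least 4 registers are needed.
4 registers suffice: register 1 → {l, b, e}; register 2 → {d, f}; register 3 → {g, n, h, j}; register 4 → {i, c}. Every pair that conflicts lands in different registers.

4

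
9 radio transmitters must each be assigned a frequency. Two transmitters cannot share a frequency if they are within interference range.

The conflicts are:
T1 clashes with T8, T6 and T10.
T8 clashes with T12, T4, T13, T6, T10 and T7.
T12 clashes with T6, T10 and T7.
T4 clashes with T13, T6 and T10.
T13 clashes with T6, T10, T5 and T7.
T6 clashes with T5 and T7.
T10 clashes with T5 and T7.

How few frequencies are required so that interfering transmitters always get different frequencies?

T8, T12, T10, T7 all conflict with each other, so at least 4 frequencies are needed.
Using 4 frequencies: T1=3, T8=1, T12=3, T4=4, T13=3, T6=2, T10=2, T5=1, T7=4. Each listed conflict is separated.

4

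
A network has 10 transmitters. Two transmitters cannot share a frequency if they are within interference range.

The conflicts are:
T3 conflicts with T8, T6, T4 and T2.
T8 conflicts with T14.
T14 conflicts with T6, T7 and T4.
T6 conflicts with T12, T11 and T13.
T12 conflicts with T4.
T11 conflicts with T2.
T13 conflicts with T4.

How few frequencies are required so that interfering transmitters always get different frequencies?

T6 and T12 conflict, so at least 2 frequencies are needed.
Using 2 frequencies: T3=2, T8=1, T14=2, T6=1, T7=1, T12=2, T11=2, T13=2, T4=1, T2=1. Each listed conflict is separated.

2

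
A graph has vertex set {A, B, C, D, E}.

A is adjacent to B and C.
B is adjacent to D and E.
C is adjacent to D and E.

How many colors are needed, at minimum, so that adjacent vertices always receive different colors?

A and B are adjacent, so at least 2 colors are needed.
2 colors suffice: A=blue, B=red, C=red, D=blue, E=blue. Every edge joins two different colors.

2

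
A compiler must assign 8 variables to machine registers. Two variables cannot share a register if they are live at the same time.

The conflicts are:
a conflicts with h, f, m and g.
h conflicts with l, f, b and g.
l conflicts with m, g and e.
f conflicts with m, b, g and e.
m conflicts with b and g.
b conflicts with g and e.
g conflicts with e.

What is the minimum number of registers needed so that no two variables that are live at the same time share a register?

a, f, m, g pairwise conflict, so at least 4 registers are needed.
4 registers suffice: register 1 → {g}; register 2 → {l, f}; register 3 → {h, m, e}; register 4 → {a, b}. Every pair that conflicts lands in different registers.

4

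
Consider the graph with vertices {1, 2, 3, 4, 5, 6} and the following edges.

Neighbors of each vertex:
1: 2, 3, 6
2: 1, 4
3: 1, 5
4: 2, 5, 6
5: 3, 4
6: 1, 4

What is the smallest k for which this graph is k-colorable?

3

The cycle 1-3-5-4-2-1 has odd length 5, so it cannot be 2-colored; at least 3 colors are needed.
3 colors suffice: color red → {1, 4}; color blue → {2, 5, 6}; color green → {3}. No two adjacent vertices share a color.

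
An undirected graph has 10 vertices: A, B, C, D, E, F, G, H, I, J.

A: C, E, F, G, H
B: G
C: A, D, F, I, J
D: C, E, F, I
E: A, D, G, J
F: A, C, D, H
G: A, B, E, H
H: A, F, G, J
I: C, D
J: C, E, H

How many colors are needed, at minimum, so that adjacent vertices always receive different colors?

3

A, G, H are mutually adjacent, so at least 3 colors are needed.
3 colors suffice: color 1 → {A, B, D, J}; color 2 → {C, E, H}; color 3 → {F, G, I}. Every edge joins two different colors.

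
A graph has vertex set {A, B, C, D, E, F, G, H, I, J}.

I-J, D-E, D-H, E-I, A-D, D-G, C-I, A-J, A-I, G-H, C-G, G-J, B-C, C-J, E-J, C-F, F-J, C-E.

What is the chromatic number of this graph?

4

C, E, I, J form a clique, so at least 4 colors are needed.
4 colors suffice: color 1 → {B, D, J}; color 2 → {A, C, H}; color 3 → {F, G, I}; color 4 → {E}. Every edge joins two different colors.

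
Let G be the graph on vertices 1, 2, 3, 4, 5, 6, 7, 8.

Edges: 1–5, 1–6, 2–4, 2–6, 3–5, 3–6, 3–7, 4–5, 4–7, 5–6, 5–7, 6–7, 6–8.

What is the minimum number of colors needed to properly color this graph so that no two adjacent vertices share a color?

3, 5, 6, 7 are mutually adjacent (a clique of size 4), so at least 4 colors are needed.
4 colors suffice: color a → {4, 6}; color b → {2, 5, 8}; color c → {1, 7}; color d → {3}. No two adjacent vertices share a color.

4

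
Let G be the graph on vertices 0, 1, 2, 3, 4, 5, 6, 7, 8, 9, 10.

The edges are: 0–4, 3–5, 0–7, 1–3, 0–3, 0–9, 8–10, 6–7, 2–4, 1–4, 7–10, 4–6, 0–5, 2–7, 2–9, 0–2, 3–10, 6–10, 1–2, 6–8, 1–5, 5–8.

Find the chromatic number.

6, 7, 10 are pairwise adjacent, so at least 3 colors are needed.
3 colors suffice: color red → {0, 1, 6}; color blue → {2, 5, 10}; color green → {3, 4, 7, 8, 9}. No two adjacent vertices share a color.

3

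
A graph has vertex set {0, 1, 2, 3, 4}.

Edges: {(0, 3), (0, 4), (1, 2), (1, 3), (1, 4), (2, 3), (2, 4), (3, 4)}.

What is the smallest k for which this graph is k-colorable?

1, 2, 3, 4 form a clique, so at least 4 colors are needed.
4 colors suffice: 0=green, 1=green, 2=yellow, 3=red, 4=blue. Every edge joins two different colors.

4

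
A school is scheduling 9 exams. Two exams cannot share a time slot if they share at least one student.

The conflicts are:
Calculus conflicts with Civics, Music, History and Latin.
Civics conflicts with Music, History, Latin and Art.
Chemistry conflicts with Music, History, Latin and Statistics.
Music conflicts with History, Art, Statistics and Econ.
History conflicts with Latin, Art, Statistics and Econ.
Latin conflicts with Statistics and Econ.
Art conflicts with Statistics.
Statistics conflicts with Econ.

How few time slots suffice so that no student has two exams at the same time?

Civics, Music, History, Art pairwise conflict, so at least 4 time slots are needed.
4 time slots suffice: time slot 1 → {History}; time slot 2 → {Music, Latin}; time slot 3 → {Civics, Statistics}; time slot 4 → {Calculus, Chemistry, Art, Econ}. No two conflicting exams share a time slot.

4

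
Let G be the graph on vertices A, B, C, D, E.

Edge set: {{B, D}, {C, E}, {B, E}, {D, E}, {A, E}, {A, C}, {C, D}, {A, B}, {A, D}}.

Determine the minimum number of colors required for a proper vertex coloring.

4

A, B, D, E form a clique, so at least 4 colors are needed.
A valid assignment using 4 colors: A=1, B=4, C=4, D=2, E=3. No two adjacent vertices share a color.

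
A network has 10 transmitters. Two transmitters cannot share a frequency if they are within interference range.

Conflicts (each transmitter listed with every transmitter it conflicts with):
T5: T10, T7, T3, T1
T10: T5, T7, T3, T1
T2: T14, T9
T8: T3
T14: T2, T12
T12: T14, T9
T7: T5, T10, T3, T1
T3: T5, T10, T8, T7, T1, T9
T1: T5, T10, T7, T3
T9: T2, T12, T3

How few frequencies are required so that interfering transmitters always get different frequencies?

5

T5, T10, T7, T3, T1 pairwise conflict, so at least 5 frequencies are needed.
A valid assignment using 5 frequencies: T5=3, T10=4, T2=1, T8=2, T14=2, T12=1, T7=5, T3=1, T1=2, T9=2. Every pair that conflicts lands in different frequencies.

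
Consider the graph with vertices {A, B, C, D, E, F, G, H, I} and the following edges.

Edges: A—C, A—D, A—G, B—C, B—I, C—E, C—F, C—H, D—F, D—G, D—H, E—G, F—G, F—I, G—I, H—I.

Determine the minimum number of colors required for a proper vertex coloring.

3

F, G, I are mutually adjacent, so at least 3 colors are needed.
A valid assignment using 3 colors: A=2, B=2, C=1, D=3, E=2, F=2, G=1, H=2, I=3. No two adjacent vertices share a color.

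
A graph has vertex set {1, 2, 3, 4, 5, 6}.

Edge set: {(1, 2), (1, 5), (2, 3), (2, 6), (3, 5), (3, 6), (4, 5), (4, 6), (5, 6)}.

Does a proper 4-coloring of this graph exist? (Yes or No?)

The chromatic number is 3. 4, 5, 6 are mutually adjacent, so at least 3 colors are needed.
One proper 3-coloring: 1=blue, 2=red, 3=green, 4=green, 5=red, 6=blue.
Since 4 ≥ 3, a proper 4-coloring certainly exists.

Yes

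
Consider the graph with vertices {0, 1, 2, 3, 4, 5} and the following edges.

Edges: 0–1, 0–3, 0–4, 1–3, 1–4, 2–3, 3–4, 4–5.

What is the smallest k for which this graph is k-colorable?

4

0, 1, 3, 4 are mutually adjacent (a clique of size 4), so at least 4 colors are needed.
One proper 4-coloring: 0=c, 1=d, 2=a, 3=b, 4=a, 5=b. Each edge has distinct colors on its endpoints.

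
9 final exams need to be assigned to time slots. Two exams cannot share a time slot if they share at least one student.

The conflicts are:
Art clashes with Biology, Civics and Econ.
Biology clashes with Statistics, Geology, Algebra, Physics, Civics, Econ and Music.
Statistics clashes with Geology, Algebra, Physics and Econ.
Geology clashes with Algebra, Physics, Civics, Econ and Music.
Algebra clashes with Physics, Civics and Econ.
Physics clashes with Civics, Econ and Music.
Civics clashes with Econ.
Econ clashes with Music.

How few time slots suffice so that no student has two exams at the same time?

6

Biology, Statistics, Geology, Algebra, Physics, Econ are mutually in conflict, so at least 6 time slots are needed.
6 time slots suffice: time slot 1 → {Biology}; time slot 2 → {Econ}; time slot 3 → {Art, Physics}; time slot 4 → {Geology}; time slot 5 → {Statistics, Civics, Music}; time slot 6 → {Algebra}. No two conflicting exams share a time slot.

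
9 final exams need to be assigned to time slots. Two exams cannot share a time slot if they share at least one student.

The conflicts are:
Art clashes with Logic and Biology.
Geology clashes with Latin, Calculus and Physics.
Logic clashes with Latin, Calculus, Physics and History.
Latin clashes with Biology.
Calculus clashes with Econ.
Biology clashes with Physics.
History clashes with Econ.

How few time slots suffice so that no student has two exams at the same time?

2

Art and Biology conflict, so at least 2 time slots are needed.
2 time slots suffice: time slot 1 → {Geology, Logic, Biology, Econ}; time slot 2 → {Art, Latin, Calculus, Physics, History}. Every pair that conflicts lands in different time slots.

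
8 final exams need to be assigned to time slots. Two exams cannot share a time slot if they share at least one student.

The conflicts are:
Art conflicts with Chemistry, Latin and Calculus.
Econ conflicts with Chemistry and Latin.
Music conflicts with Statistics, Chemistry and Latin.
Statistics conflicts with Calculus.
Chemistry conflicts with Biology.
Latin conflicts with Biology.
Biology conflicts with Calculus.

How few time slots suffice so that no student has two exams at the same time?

3

The cycle Calculus-Statistics-Music-Latin-Biology-Calculus has odd length 5, so it cannot be 2-colored; at least 3 time slots are needed.
Using 3 time slots: Art=2, Econ=2, Music=2, Statistics=3, Chemistry=1, Latin=1, Biology=2, Calculus=1. Every pair that conflicts lands in different time slots.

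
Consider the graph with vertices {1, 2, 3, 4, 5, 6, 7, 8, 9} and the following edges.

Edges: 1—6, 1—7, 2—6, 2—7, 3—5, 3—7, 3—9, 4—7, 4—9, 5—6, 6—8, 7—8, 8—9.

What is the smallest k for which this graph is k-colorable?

3

The cycle 9-8-6-5-3-9 has odd length 5, so it cannot be 2-colored; at least 3 colors are needed.
3 colors suffice: 1=blue, 2=blue, 3=blue, 4=blue, 5=green, 6=red, 7=red, 8=blue, 9=red. Each edge has distinct colors on its endpoints.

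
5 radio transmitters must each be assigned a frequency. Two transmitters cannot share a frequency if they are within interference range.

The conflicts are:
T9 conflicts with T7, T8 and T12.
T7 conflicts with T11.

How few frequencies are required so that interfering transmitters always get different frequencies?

2

T9 and T12 conflict, so at least 2 frequencies are needed.
2 frequencies suffice: frequency 1 → {T9, T11}; frequency 2 → {T7, T8, T12}. No two conflicting transmitters share a frequency.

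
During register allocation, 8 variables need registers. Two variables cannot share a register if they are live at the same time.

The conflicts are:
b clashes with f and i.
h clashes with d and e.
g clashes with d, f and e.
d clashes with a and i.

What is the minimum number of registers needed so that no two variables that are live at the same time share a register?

The cycle i-d-g-f-b-i has odd length 5, so it cannot be 2-colored; at least 3 registers are needed.
A valid assignment using 3 registers: b=1, h=2, g=2, d=1, a=2, f=3, e=1, i=2. Every pair that conflicts lands in different registers.

3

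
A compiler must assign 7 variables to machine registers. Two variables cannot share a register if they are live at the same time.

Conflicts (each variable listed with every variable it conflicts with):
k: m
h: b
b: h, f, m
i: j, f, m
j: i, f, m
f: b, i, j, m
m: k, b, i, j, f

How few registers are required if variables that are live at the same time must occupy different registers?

4

i, j, f, m pairwise conflict, so at least 4 registers are needed.
4 registers suffice: register 1 → {h, m}; register 2 → {k, f}; register 3 → {b, j}; register 4 → {i}. Each listed conflict is separated.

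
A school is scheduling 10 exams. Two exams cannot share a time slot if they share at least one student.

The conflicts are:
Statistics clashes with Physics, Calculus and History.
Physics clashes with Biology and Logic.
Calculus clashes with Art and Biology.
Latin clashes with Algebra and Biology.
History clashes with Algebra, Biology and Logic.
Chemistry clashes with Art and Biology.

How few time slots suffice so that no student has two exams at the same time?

Chemistry and Art conflict, so at least 2 time slots are needed.
2 time slots suffice: time slot 1 → {Statistics, Algebra, Art, Biology, Logic}; time slot 2 → {Physics, Calculus, Latin, History, Chemistry}. Each listed conflict is separated.

2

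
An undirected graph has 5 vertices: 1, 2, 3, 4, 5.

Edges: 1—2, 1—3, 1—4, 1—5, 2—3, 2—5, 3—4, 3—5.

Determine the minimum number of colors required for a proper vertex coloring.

1, 2, 3, 5 are pairwise adjacent (a clique of size 4), so at least 4 colors are needed.
A valid assignment using 4 colors: 1=a, 2=c, 3=b, 4=c, 5=d. No two adjacent vertices share a color.

4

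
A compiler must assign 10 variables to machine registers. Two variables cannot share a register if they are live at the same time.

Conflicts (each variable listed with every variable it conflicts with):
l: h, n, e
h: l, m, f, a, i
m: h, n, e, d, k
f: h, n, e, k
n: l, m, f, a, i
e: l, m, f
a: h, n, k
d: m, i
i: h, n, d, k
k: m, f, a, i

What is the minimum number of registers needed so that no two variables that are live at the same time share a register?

m and n conflict, so at least 2 registers are needed.
2 registers suffice: l=1, h=2, m=1, f=1, n=2, e=2, a=1, d=2, i=1, k=2. No two conflicting variables share a register.

2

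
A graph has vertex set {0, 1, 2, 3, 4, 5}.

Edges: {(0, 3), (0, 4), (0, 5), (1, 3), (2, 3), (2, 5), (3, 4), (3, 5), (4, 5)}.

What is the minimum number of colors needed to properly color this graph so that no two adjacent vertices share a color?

4

0, 3, 4, 5 form a clique, so at least 4 colors are needed.
A valid assignment using 4 colors: 0=c, 1=b, 2=c, 3=a, 4=d, 5=b. Each edge has distinct colors on its endpoints.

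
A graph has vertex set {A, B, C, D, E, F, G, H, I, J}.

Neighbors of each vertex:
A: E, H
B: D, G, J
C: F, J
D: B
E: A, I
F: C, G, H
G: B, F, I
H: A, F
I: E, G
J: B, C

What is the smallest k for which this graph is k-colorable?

The cycle B-G-F-C-J-B has odd length 5, so it cannot be 2-colored; at least 3 colors are needed.
3 colors suffice: color 1 → {A, B, F, I}; color 2 → {D, E, G, H, J}; color 3 → {C}. Every edge joins two different colors.

3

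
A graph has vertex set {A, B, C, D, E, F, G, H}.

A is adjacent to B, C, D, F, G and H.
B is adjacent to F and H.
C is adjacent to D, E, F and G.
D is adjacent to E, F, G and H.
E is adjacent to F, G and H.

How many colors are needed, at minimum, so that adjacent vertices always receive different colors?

4

C, D, E, F form a clique, so at least 4 colors are needed.
One proper 4-coloring: A=1, B=2, C=4, D=2, E=1, F=3, G=3, H=3. Each edge has distinct colors on its endpoints.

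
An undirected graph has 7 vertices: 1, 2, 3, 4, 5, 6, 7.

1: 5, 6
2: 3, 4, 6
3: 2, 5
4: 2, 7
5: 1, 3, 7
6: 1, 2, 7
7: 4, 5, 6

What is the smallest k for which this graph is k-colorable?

3

The cycle 1-5-3-2-6-1 has odd length 5, so it cannot be 2-colored; at least 3 colors are needed.
3 colors suffice: color red → {2, 5}; color blue → {3, 4, 6}; color green → {1, 7}. Every edge joins two different colors.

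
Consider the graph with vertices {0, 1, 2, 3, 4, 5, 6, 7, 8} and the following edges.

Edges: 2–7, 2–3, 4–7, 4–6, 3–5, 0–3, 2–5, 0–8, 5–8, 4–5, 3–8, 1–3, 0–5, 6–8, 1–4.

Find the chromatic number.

4

0, 3, 5, 8 are mutually adjacent (a clique of size 4), so at least 4 colors are needed.
4 colors suffice: 0=d, 1=b, 2=c, 3=a, 4=a, 5=b, 6=b, 7=b, 8=c. Each edge has distinct colors on its endpoints.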